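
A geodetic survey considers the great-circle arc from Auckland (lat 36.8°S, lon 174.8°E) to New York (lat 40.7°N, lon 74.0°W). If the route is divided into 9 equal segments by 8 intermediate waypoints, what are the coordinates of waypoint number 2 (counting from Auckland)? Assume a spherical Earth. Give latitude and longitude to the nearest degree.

≈ lat 21°S, lon 158°W

The haversine formula gives a central angle δ ≈ 2.227 rad (127.6°) between the endpoints.
Interpolate at f = 2/9 with slerp weights a = sin((1−f)δ)/sin δ ≈ 1.246, b = sin(fδ)/sin δ ≈ 0.599.
p = a·p₁ + b·p₂ ≈ (-0.868, -0.346, -0.355); φ = arcsin(p_z) ≈ -20.81°, λ = atan2(p_y, p_x) ≈ -158.24°.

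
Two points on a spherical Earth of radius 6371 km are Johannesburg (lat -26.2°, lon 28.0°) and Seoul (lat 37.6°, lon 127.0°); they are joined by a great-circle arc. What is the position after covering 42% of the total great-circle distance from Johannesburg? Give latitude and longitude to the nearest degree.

The haversine formula gives a central angle δ ≈ 1.961 rad (112.4°) between the endpoints.
Interpolate at f = 0.42 with slerp weights a = sin((1−f)δ)/sin δ ≈ 0.981, b = sin(fδ)/sin δ ≈ 0.793.
p = a·p₁ + b·p₂ ≈ (0.399, 0.915, 0.051); φ = arcsin(p_z) ≈ 2.91°, λ = atan2(p_y, p_x) ≈ 66.44°.

≈ lat 3°, lon 66°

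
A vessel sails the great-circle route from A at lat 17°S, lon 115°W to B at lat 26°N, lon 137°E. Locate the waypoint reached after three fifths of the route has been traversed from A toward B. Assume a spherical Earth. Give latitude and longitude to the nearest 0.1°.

≈ lat 12.5°N, lon 176.9°W

From cos δ = sin φ₁ sin φ₂ + cos φ₁ cos φ₂ cos Δλ, the central angle is δ ≈ 1.976 rad (113.2°).
Interpolate at f = 3/5 with slerp weights a = sin((1−f)δ)/sin δ ≈ 0.773, b = sin(fδ)/sin δ ≈ 1.008.
p = a·p₁ + b·p₂ ≈ (-0.975, -0.052, 0.216); φ = arcsin(p_z) ≈ 12.47°, λ = atan2(p_y, p_x) ≈ -176.95°.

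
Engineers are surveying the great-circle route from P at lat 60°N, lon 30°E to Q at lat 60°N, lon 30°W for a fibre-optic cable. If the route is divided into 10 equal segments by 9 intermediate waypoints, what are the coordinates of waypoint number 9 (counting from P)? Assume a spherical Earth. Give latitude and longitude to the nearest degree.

Write both endpoints as unit vectors p₁, p₂ with components (cos φ cos λ, cos φ sin λ, sin φ).
The central angle between the endpoints is δ = arccos(p₁·p₂) ≈ 0.505 rad (29.0°).
Interpolate at f = 9/10 with slerp weights a = sin((1−f)δ)/sin δ ≈ 0.104, b = sin(fδ)/sin δ ≈ 0.907.
p = a·p₁ + b·p₂ ≈ (0.438, -0.201, 0.876); φ = arcsin(p_z) ≈ 61.19°, λ = atan2(p_y, p_x) ≈ -24.62°.

≈ lat 61°N, lon 25°W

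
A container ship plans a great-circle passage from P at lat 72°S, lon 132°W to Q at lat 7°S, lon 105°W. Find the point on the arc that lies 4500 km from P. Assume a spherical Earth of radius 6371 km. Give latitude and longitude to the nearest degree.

≈ lat 33°S, lon 110°W

From cos δ = sin φ₁ sin φ₂ + cos φ₁ cos φ₂ cos Δλ, the central angle is δ ≈ 1.171 rad (67.1°). The total great-circle distance is δ·R ≈ 1.171 × 6371 ≈ 7461 km, so the target fraction is f = 4500/7461 ≈ 0.603.
Interpolate at f ≈ 0.603 with slerp weights a = sin((1−f)δ)/sin δ ≈ 0.487, b = sin(fδ)/sin δ ≈ 0.705.
p = a·p₁ + b·p₂ ≈ (-0.282, -0.787, -0.549); φ = arcsin(p_z) ≈ -33.27°, λ = atan2(p_y, p_x) ≈ -109.68°.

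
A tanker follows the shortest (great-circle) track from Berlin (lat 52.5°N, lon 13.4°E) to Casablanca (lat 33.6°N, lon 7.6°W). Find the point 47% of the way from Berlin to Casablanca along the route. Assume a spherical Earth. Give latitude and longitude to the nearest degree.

≈ lat 44°N, lon 2°E

Write both endpoints as unit vectors p₁, p₂ with components (cos φ cos λ, cos φ sin λ, sin φ).
The central angle between the endpoints is δ = arccos(p₁·p₂) ≈ 0.422 rad (24.2°).
Interpolate at f = 0.47 with slerp weights a = sin((1−f)δ)/sin δ ≈ 0.542, b = sin(fδ)/sin δ ≈ 0.481.
p = a·p₁ + b·p₂ ≈ (0.718, 0.023, 0.696); φ = arcsin(p_z) ≈ 44.09°, λ = atan2(p_y, p_x) ≈ 1.87°.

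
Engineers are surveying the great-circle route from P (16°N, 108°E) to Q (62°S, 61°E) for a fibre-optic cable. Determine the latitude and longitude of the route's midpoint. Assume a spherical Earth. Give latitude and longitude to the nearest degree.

Convert each endpoint to a unit vector on the sphere (x = cos φ cos λ, y = cos φ sin λ, z = sin φ).
The central angle between the endpoints is δ = arccos(p₁·p₂) ≈ 1.506 rad (86.3°).
Interpolate at f = 1/2 with slerp weights a = sin((1−f)δ)/sin δ ≈ 0.685, b = sin(fδ)/sin δ ≈ 0.685.
p = a·p₁ + b·p₂ ≈ (-0.048, 0.908, -0.416); φ = arcsin(p_z) ≈ -24.60°, λ = atan2(p_y, p_x) ≈ 93.00°.

≈ (25°S, 93°E)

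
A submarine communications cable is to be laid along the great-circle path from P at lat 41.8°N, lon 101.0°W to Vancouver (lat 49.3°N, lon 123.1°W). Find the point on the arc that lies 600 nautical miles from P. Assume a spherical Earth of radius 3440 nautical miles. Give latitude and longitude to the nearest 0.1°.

≈ lat 46.7°N, lon 113.2°W

From cos δ = sin φ₁ sin φ₂ + cos φ₁ cos φ₂ cos Δλ, the central angle is δ ≈ 0.299 rad (17.1°). The total great-circle distance is δ·R ≈ 0.299 × 3440 ≈ 1027 nmi, so the target fraction is f = 600/1027 ≈ 0.584.
Interpolate at f ≈ 0.584 with slerp weights a = sin((1−f)δ)/sin δ ≈ 0.421, b = sin(fδ)/sin δ ≈ 0.590.
p = a·p₁ + b·p₂ ≈ (-0.270, -0.630, 0.728); φ = arcsin(p_z) ≈ 46.71°, λ = atan2(p_y, p_x) ≈ -113.18°.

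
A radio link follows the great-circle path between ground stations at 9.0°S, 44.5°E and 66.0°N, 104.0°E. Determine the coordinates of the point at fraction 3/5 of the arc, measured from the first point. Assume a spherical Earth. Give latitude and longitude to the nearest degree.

≈ 39°N, 65°E

From cos δ = sin φ₁ sin φ₂ + cos φ₁ cos φ₂ cos Δλ, the central angle is δ ≈ 1.510 rad (86.5°).
Interpolate at f = 3/5 with slerp weights a = sin((1−f)δ)/sin δ ≈ 0.569, b = sin(fδ)/sin δ ≈ 0.788.
p = a·p₁ + b·p₂ ≈ (0.323, 0.705, 0.631); φ = arcsin(p_z) ≈ 39.14°, λ = atan2(p_y, p_x) ≈ 65.37°.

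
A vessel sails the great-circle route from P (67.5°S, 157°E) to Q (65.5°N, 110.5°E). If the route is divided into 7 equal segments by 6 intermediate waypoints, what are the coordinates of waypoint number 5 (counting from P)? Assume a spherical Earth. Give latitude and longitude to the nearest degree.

The haversine formula gives a central angle δ ≈ 2.391 rad (137.0°) between the endpoints.
Interpolate at f = 5/7 with slerp weights a = sin((1−f)δ)/sin δ ≈ 0.926, b = sin(fδ)/sin δ ≈ 1.453.
p = a·p₁ + b·p₂ ≈ (-0.537, 0.703, 0.467); φ = arcsin(p_z) ≈ 27.81°, λ = atan2(p_y, p_x) ≈ 127.39°.

≈ (28°N, 127°E)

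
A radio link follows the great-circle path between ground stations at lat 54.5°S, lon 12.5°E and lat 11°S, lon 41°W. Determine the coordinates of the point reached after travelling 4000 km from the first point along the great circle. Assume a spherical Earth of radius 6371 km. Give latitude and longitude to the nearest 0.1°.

Convert each endpoint to a unit vector on the sphere (x = cos φ cos λ, y = cos φ sin λ, z = sin φ).
The central angle between the endpoints is δ = arccos(p₁·p₂) ≈ 1.054 rad (60.4°). The total great-circle distance is δ·R ≈ 1.054 × 6371 ≈ 6713 km, so the target fraction is f = 4000/6713 ≈ 0.596.
Interpolate at f ≈ 0.596 with slerp weights a = sin((1−f)δ)/sin δ ≈ 0.475, b = sin(fδ)/sin δ ≈ 0.676.
p = a·p₁ + b·p₂ ≈ (0.770, -0.375, -0.516); φ = arcsin(p_z) ≈ -31.05°, λ = atan2(p_y, p_x) ≈ -25.99°.

≈ lat 31.1°S, lon 26.0°W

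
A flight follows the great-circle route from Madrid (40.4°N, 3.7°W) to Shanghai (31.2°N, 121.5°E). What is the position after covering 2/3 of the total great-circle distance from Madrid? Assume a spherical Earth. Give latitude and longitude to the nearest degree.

Write both endpoints as unit vectors p₁, p₂ with components (cos φ cos λ, cos φ sin λ, sin φ).
The central angle between the endpoints is δ = arccos(p₁·p₂) ≈ 1.611 rad (92.3°).
Interpolate at f = 2/3 with slerp weights a = sin((1−f)δ)/sin δ ≈ 0.512, b = sin(fδ)/sin δ ≈ 0.880.
p = a·p₁ + b·p₂ ≈ (-0.004, 0.616, 0.787); φ = arcsin(p_z) ≈ 51.95°, λ = atan2(p_y, p_x) ≈ 90.39°.

≈ 52°N, 90°E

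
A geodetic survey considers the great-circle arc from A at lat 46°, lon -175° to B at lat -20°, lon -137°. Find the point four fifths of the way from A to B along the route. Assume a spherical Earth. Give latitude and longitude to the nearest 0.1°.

≈ lat -6.6°, lon -143.6°

The haversine formula gives a central angle δ ≈ 1.299 rad (74.4°) between the endpoints.
Interpolate at f = 4/5 with slerp weights a = sin((1−f)δ)/sin δ ≈ 0.267, b = sin(fδ)/sin δ ≈ 0.895.
p = a·p₁ + b·p₂ ≈ (-0.800, -0.590, -0.114); φ = arcsin(p_z) ≈ -6.56°, λ = atan2(p_y, p_x) ≈ -143.59°.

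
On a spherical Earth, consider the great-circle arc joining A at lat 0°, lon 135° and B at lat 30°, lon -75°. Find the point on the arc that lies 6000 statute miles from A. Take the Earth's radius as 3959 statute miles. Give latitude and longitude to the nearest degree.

Write both endpoints as unit vectors p₁, p₂ with components (cos φ cos λ, cos φ sin λ, sin φ).
The central angle between the endpoints is δ = arccos(p₁·p₂) ≈ 2.419 rad (138.6°). The total great-circle distance is δ·R ≈ 2.419 × 3959 ≈ 9576 mi, so the target fraction is f = 6000/9576 ≈ 0.627.
Interpolate at f ≈ 0.627 with slerp weights a = sin((1−f)δ)/sin δ ≈ 1.187, b = sin(fδ)/sin δ ≈ 1.510.
p = a·p₁ + b·p₂ ≈ (-0.501, -0.423, 0.755); φ = arcsin(p_z) ≈ 49.01°, λ = atan2(p_y, p_x) ≈ -139.83°.

≈ lat 49°, lon -140°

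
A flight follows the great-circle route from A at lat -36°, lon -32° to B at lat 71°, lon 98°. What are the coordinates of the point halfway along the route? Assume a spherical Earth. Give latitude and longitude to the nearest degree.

≈ lat 29°, lon -9°

The haversine formula gives a central angle δ ≈ 2.382 rad (136.5°) between the endpoints.
Interpolate at f = 1/2 with slerp weights a = sin((1−f)δ)/sin δ ≈ 1.349, b = sin(fδ)/sin δ ≈ 1.349.
p = a·p₁ + b·p₂ ≈ (0.864, -0.143, 0.482); φ = arcsin(p_z) ≈ 28.84°, λ = atan2(p_y, p_x) ≈ -9.42°.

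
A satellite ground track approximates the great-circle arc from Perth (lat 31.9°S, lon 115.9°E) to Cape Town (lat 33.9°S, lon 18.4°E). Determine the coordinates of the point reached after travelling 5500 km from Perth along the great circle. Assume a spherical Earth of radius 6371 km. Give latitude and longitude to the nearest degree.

The haversine formula gives a central angle δ ≈ 1.367 rad (78.3°) between the endpoints. The total great-circle distance is δ·R ≈ 1.367 × 6371 ≈ 8707 km, so the target fraction is f = 5500/8707 ≈ 0.632.
Interpolate at f ≈ 0.632 with slerp weights a = sin((1−f)δ)/sin δ ≈ 0.493, b = sin(fδ)/sin δ ≈ 0.776.
p = a·p₁ + b·p₂ ≈ (0.429, 0.580, -0.693); φ = arcsin(p_z) ≈ -43.88°, λ = atan2(p_y, p_x) ≈ 53.52°.

≈ lat 44°S, lon 54°E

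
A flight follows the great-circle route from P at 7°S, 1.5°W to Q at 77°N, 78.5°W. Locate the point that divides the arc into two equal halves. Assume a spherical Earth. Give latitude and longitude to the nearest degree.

Convert each endpoint to a unit vector on the sphere (x = cos φ cos λ, y = cos φ sin λ, z = sin φ).
The central angle between the endpoints is δ = arccos(p₁·p₂) ≈ 1.639 rad (93.9°).
Interpolate at f = 1/2 with slerp weights a = sin((1−f)δ)/sin δ ≈ 0.733, b = sin(fδ)/sin δ ≈ 0.733.
p = a·p₁ + b·p₂ ≈ (0.760, -0.181, 0.625); φ = arcsin(p_z) ≈ 38.65°, λ = atan2(p_y, p_x) ≈ -13.37°.

≈ 39°N, 13°W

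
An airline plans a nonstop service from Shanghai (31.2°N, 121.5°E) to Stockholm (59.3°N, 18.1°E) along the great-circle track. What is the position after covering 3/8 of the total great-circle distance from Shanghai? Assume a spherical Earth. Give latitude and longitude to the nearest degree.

≈ (52°N, 99°E)

Write both endpoints as unit vectors p₁, p₂ with components (cos φ cos λ, cos φ sin λ, sin φ).
The central angle between the endpoints is δ = arccos(p₁·p₂) ≈ 1.219 rad (69.9°).
Interpolate at f = 3/8 with slerp weights a = sin((1−f)δ)/sin δ ≈ 0.735, b = sin(fδ)/sin δ ≈ 0.470.
p = a·p₁ + b·p₂ ≈ (-0.100, 0.611, 0.785); φ = arcsin(p_z) ≈ 51.75°, λ = atan2(p_y, p_x) ≈ 99.34°.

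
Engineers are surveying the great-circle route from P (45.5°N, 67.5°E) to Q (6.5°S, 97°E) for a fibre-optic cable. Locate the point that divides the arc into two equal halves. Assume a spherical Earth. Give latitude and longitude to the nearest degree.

≈ (20°N, 85°E)

The haversine formula gives a central angle δ ≈ 1.018 rad (58.3°) between the endpoints.
Interpolate at f = 1/2 with slerp weights a = sin((1−f)δ)/sin δ ≈ 0.573, b = sin(fδ)/sin δ ≈ 0.573.
p = a·p₁ + b·p₂ ≈ (0.084, 0.935, 0.344); φ = arcsin(p_z) ≈ 20.09°, λ = atan2(p_y, p_x) ≈ 84.85°.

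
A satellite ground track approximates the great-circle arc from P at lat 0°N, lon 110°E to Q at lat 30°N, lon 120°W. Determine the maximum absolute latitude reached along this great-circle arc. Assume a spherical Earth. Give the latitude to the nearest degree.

The great circle lies in the plane with unit normal n̂ = (p₁ × p₂)/|p₁ × p₂|.
Here n̂_z ≈ +0.799; the vertex latitude is φ_max = arccos|n̂_z| ≈ 37.0°.
Check via Clairaut: cos φ_max = |cos φ₁| · sin C = cos(0.0°)·sin(53.0°) ≈ 0.799, again giving ≈ 37.0°.

≈ 37°N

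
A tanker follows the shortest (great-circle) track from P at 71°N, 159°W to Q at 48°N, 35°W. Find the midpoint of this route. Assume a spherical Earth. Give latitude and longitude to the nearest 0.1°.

≈ 71.7°N, 64.0°W

Convert each endpoint to a unit vector on the sphere (x = cos φ cos λ, y = cos φ sin λ, z = sin φ).
The central angle between the endpoints is δ = arccos(p₁·p₂) ≈ 0.951 rad (54.5°).
Interpolate at f = 1/2 with slerp weights a = sin((1−f)δ)/sin δ ≈ 0.562, b = sin(fδ)/sin δ ≈ 0.562.
p = a·p₁ + b·p₂ ≈ (0.137, -0.281, 0.950); φ = arcsin(p_z) ≈ 71.75°, λ = atan2(p_y, p_x) ≈ -63.99°.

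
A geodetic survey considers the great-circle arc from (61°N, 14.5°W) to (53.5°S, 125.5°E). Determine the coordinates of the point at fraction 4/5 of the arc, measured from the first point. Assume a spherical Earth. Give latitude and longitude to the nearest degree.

≈ (30°S, 96°E)

Write both endpoints as unit vectors p₁, p₂ with components (cos φ cos λ, cos φ sin λ, sin φ).
The central angle between the endpoints is δ = arccos(p₁·p₂) ≈ 2.749 rad (157.5°).
Interpolate at f = 4/5 with slerp weights a = sin((1−f)δ)/sin δ ≈ 1.366, b = sin(fδ)/sin δ ≈ 2.115.
p = a·p₁ + b·p₂ ≈ (-0.089, 0.858, -0.505); φ = arcsin(p_z) ≈ -30.34°, λ = atan2(p_y, p_x) ≈ 95.94°.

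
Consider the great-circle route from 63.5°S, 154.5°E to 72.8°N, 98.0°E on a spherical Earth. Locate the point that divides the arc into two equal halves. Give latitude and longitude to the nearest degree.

≈ 5°N, 132°E

The haversine formula gives a central angle δ ≈ 2.469 rad (141.5°) between the endpoints.
Interpolate at f = 1/2 with slerp weights a = sin((1−f)δ)/sin δ ≈ 1.515, b = sin(fδ)/sin δ ≈ 1.515.
p = a·p₁ + b·p₂ ≈ (-0.672, 0.735, 0.091); φ = arcsin(p_z) ≈ 5.24°, λ = atan2(p_y, p_x) ≈ 132.47°.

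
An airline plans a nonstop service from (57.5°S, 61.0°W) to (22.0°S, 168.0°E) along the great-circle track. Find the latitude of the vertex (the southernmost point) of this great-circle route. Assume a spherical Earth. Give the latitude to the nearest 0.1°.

The great circle lies in the plane with unit normal n̂ = (p₁ × p₂)/|p₁ × p₂|.
Here n̂_z ≈ -0.376; the vertex latitude is φ_max = arccos|n̂_z| ≈ 67.9°.

≈ 67.9°S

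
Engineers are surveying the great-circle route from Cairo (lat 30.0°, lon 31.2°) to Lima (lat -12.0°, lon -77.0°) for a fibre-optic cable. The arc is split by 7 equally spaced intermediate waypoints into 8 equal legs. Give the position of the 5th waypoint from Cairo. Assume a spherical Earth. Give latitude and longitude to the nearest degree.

Convert each endpoint to a unit vector on the sphere (x = cos φ cos λ, y = cos φ sin λ, z = sin φ).
The central angle between the endpoints is δ = arccos(p₁·p₂) ≈ 1.948 rad (111.6°).
Interpolate at f = 5/8 with slerp weights a = sin((1−f)δ)/sin δ ≈ 0.718, b = sin(fδ)/sin δ ≈ 1.009.
p = a·p₁ + b·p₂ ≈ (0.754, -0.640, 0.149); φ = arcsin(p_z) ≈ 8.57°, λ = atan2(p_y, p_x) ≈ -40.33°.

≈ lat 9°, lon -40°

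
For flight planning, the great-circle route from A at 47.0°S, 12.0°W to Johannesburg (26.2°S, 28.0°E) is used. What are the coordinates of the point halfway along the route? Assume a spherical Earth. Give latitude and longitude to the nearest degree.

Convert each endpoint to a unit vector on the sphere (x = cos φ cos λ, y = cos φ sin λ, z = sin φ).
The central angle between the endpoints is δ = arccos(p₁·p₂) ≈ 0.657 rad (37.7°).
Interpolate at f = 1/2 with slerp weights a = sin((1−f)δ)/sin δ ≈ 0.528, b = sin(fδ)/sin δ ≈ 0.528.
p = a·p₁ + b·p₂ ≈ (0.771, 0.148, -0.620); φ = arcsin(p_z) ≈ -38.29°, λ = atan2(p_y, p_x) ≈ 10.84°.

≈ 38°S, 11°E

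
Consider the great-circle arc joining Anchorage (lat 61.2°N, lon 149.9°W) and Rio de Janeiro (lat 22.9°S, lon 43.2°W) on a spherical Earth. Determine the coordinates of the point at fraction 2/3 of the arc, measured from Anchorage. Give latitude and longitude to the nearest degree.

The haversine formula gives a central angle δ ≈ 2.058 rad (117.9°) between the endpoints.
Interpolate at f = 2/3 with slerp weights a = sin((1−f)δ)/sin δ ≈ 0.717, b = sin(fδ)/sin δ ≈ 1.110.
p = a·p₁ + b·p₂ ≈ (0.446, -0.873, 0.197); φ = arcsin(p_z) ≈ 11.34°, λ = atan2(p_y, p_x) ≈ -62.92°.

≈ lat 11°N, lon 63°W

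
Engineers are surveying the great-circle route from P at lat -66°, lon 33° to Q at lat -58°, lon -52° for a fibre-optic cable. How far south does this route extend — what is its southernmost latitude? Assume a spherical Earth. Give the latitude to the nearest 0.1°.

≈ -69.3°

The great circle lies in the plane with unit normal n̂ = (p₁ × p₂)/|p₁ × p₂|.
Here n̂_z ≈ -0.353; the vertex latitude is φ_max = arccos|n̂_z| ≈ 69.3°.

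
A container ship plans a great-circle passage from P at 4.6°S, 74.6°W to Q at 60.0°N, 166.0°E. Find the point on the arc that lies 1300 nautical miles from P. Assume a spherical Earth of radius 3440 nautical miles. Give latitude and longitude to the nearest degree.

≈ 15°N, 85°W

Write both endpoints as unit vectors p₁, p₂ with components (cos φ cos λ, cos φ sin λ, sin φ).
The central angle between the endpoints is δ = arccos(p₁·p₂) ≈ 1.890 rad (108.3°). The total great-circle distance is δ·R ≈ 1.890 × 3440 ≈ 6503 nmi, so the target fraction is f = 1300/6503 ≈ 0.200.
Interpolate at f ≈ 0.200 with slerp weights a = sin((1−f)δ)/sin δ ≈ 1.052, b = sin(fδ)/sin δ ≈ 0.389.
p = a·p₁ + b·p₂ ≈ (0.090, -0.963, 0.252); φ = arcsin(p_z) ≈ 14.61°, λ = atan2(p_y, p_x) ≈ -84.68°.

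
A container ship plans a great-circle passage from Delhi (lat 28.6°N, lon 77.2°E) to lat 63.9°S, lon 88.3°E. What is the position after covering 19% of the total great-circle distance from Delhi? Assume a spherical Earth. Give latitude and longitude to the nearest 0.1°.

Convert each endpoint to a unit vector on the sphere (x = cos φ cos λ, y = cos φ sin λ, z = sin φ).
The central angle between the endpoints is δ = arccos(p₁·p₂) ≈ 1.622 rad (92.9°).
Interpolate at f = 0.19 with slerp weights a = sin((1−f)δ)/sin δ ≈ 0.968, b = sin(fδ)/sin δ ≈ 0.304.
p = a·p₁ + b·p₂ ≈ (0.192, 0.963, 0.191); φ = arcsin(p_z) ≈ 11.00°, λ = atan2(p_y, p_x) ≈ 78.70°.

≈ lat 11.0°N, lon 78.7°E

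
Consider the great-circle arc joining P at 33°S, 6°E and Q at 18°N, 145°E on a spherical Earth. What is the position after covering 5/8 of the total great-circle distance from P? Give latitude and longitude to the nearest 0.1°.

≈ 11.2°S, 100.6°E

Write both endpoints as unit vectors p₁, p₂ with components (cos φ cos λ, cos φ sin λ, sin φ).
The central angle between the endpoints is δ = arccos(p₁·p₂) ≈ 2.450 rad (140.4°).
Interpolate at f = 5/8 with slerp weights a = sin((1−f)δ)/sin δ ≈ 1.246, b = sin(fδ)/sin δ ≈ 1.567.
p = a·p₁ + b·p₂ ≈ (-0.181, 0.964, -0.195); φ = arcsin(p_z) ≈ -11.22°, λ = atan2(p_y, p_x) ≈ 100.64°.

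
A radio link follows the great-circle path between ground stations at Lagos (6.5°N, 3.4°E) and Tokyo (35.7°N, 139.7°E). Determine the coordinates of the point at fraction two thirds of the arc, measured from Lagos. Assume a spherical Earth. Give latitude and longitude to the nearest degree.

The haversine formula gives a central angle δ ≈ 2.114 rad (121.1°) between the endpoints.
Interpolate at f = 2/3 with slerp weights a = sin((1−f)δ)/sin δ ≈ 0.757, b = sin(fδ)/sin δ ≈ 1.153.
p = a·p₁ + b·p₂ ≈ (0.037, 0.650, 0.759); φ = arcsin(p_z) ≈ 49.35°, λ = atan2(p_y, p_x) ≈ 86.78°.

≈ (49°N, 87°E)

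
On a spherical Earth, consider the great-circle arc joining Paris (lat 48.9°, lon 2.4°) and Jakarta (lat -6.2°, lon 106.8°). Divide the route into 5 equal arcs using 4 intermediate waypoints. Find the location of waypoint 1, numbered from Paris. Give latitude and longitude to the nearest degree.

≈ lat 47°, lon 34°

Convert each endpoint to a unit vector on the sphere (x = cos φ cos λ, y = cos φ sin λ, z = sin φ).
The central angle between the endpoints is δ = arccos(p₁·p₂) ≈ 1.817 rad (104.1°).
Interpolate at f = 1/5 with slerp weights a = sin((1−f)δ)/sin δ ≈ 1.024, b = sin(fδ)/sin δ ≈ 0.367.
p = a·p₁ + b·p₂ ≈ (0.567, 0.377, 0.732); φ = arcsin(p_z) ≈ 47.07°, λ = atan2(p_y, p_x) ≈ 33.61°.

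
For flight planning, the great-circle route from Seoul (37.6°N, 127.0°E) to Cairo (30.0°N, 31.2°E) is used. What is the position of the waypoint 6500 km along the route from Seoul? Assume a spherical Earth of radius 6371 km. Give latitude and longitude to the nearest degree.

Convert each endpoint to a unit vector on the sphere (x = cos φ cos λ, y = cos φ sin λ, z = sin φ).
The central angle between the endpoints is δ = arccos(p₁·p₂) ≈ 1.333 rad (76.4°). The total great-circle distance is δ·R ≈ 1.333 × 6371 ≈ 8491 km, so the target fraction is f = 6500/8491 ≈ 0.765.
Interpolate at f ≈ 0.765 with slerp weights a = sin((1−f)δ)/sin δ ≈ 0.316, b = sin(fδ)/sin δ ≈ 0.877.
p = a·p₁ + b·p₂ ≈ (0.499, 0.594, 0.632); φ = arcsin(p_z) ≈ 39.16°, λ = atan2(p_y, p_x) ≈ 49.97°.

≈ 39°N, 50°E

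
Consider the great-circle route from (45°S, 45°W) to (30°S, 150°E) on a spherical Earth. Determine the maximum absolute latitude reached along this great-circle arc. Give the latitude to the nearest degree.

The great circle lies in the plane with unit normal n̂ = (p₁ × p₂)/|p₁ × p₂|.
Here n̂_z ≈ -0.163; the vertex latitude is φ_max = arccos|n̂_z| ≈ 80.6°.

≈ 81°S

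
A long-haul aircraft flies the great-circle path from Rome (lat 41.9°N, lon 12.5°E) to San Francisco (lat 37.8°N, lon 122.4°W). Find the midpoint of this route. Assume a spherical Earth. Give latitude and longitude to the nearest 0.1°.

≈ lat 65.3°N, lon 59.1°W

Convert each endpoint to a unit vector on the sphere (x = cos φ cos λ, y = cos φ sin λ, z = sin φ).
The central angle between the endpoints is δ = arccos(p₁·p₂) ≈ 1.577 rad (90.3°).
Interpolate at f = 1/2 with slerp weights a = sin((1−f)δ)/sin δ ≈ 0.709, b = sin(fδ)/sin δ ≈ 0.709.
p = a·p₁ + b·p₂ ≈ (0.215, -0.359, 0.908); φ = arcsin(p_z) ≈ 65.27°, λ = atan2(p_y, p_x) ≈ -59.07°.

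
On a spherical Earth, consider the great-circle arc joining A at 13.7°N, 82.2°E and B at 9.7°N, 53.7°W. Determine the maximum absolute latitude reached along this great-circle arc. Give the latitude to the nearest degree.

The great circle lies in the plane with unit normal n̂ = (p₁ × p₂)/|p₁ × p₂|.
Here n̂_z ≈ -0.875; the vertex latitude is φ_max = arccos|n̂_z| ≈ 29.0°.
Check via Clairaut: cos φ_max = |cos φ₁| · sin C = cos(13.7°)·sin(64.2°) ≈ 0.875, again giving ≈ 29.0°.

≈ 29°N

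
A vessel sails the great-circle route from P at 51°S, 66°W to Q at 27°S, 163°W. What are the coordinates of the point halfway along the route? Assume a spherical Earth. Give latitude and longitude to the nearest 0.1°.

≈ 50.2°S, 125.5°W

Convert each endpoint to a unit vector on the sphere (x = cos φ cos λ, y = cos φ sin λ, z = sin φ).
The central angle between the endpoints is δ = arccos(p₁·p₂) ≈ 1.282 rad (73.5°).
Interpolate at f = 1/2 with slerp weights a = sin((1−f)δ)/sin δ ≈ 0.624, b = sin(fδ)/sin δ ≈ 0.624.
p = a·p₁ + b·p₂ ≈ (-0.372, -0.521, -0.768); φ = arcsin(p_z) ≈ -50.19°, λ = atan2(p_y, p_x) ≈ -125.51°.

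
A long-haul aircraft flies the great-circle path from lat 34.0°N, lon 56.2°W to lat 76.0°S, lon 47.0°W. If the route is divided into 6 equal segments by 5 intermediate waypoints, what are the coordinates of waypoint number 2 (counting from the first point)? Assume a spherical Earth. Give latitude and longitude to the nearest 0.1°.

Convert each endpoint to a unit vector on the sphere (x = cos φ cos λ, y = cos φ sin λ, z = sin φ).
The central angle between the endpoints is δ = arccos(p₁·p₂) ≈ 1.923 rad (110.2°).
Interpolate at f = 2/6 with slerp weights a = sin((1−f)δ)/sin δ ≈ 1.021, b = sin(fδ)/sin δ ≈ 0.637.
p = a·p₁ + b·p₂ ≈ (0.576, -0.816, -0.047); φ = arcsin(p_z) ≈ -2.69°, λ = atan2(p_y, p_x) ≈ -54.79°.

≈ lat 2.7°S, lon 54.8°W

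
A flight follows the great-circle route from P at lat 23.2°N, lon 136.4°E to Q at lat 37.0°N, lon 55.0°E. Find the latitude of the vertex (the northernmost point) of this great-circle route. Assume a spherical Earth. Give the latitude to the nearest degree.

≈ 39°N

The great circle lies in the plane with unit normal n̂ = (p₁ × p₂)/|p₁ × p₂|.
Here n̂_z ≈ -0.774; the vertex latitude is φ_max = arccos|n̂_z| ≈ 39.3°.
Check via Clairaut: cos φ_max = |cos φ₁| · sin C = cos(23.2°)·sin(57.3°) ≈ 0.774, again giving ≈ 39.3°.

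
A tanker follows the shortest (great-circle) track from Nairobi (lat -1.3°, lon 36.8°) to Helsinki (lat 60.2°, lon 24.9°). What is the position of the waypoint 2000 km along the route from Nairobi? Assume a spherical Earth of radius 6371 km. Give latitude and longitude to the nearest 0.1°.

≈ lat 16.6°, lon 34.7°

Convert each endpoint to a unit vector on the sphere (x = cos φ cos λ, y = cos φ sin λ, z = sin φ).
The central angle between the endpoints is δ = arccos(p₁·p₂) ≈ 1.085 rad (62.2°). The total great-circle distance is δ·R ≈ 1.085 × 6371 ≈ 6916 km, so the target fraction is f = 2000/6916 ≈ 0.289.
Interpolate at f ≈ 0.289 with slerp weights a = sin((1−f)δ)/sin δ ≈ 0.788, b = sin(fδ)/sin δ ≈ 0.349.
p = a·p₁ + b·p₂ ≈ (0.788, 0.545, 0.285); φ = arcsin(p_z) ≈ 16.56°, λ = atan2(p_y, p_x) ≈ 34.66°.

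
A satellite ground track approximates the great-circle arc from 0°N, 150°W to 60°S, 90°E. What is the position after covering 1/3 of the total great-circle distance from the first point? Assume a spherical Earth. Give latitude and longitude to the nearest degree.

≈ 31°S, 167°W

The haversine formula gives a central angle δ ≈ 1.823 rad (104.5°) between the endpoints.
Interpolate at f = 1/3 with slerp weights a = sin((1−f)δ)/sin δ ≈ 0.968, b = sin(fδ)/sin δ ≈ 0.590.
p = a·p₁ + b·p₂ ≈ (-0.839, -0.189, -0.511); φ = arcsin(p_z) ≈ -30.72°, λ = atan2(p_y, p_x) ≈ -167.28°.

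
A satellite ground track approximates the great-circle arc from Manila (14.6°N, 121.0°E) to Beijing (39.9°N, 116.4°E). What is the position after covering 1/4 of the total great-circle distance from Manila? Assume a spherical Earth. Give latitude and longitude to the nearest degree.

Convert each endpoint to a unit vector on the sphere (x = cos φ cos λ, y = cos φ sin λ, z = sin φ).
The central angle between the endpoints is δ = arccos(p₁·p₂) ≈ 0.447 rad (25.6°).
Interpolate at f = 1/4 with slerp weights a = sin((1−f)δ)/sin δ ≈ 0.761, b = sin(fδ)/sin δ ≈ 0.258.
p = a·p₁ + b·p₂ ≈ (-0.467, 0.809, 0.357); φ = arcsin(p_z) ≈ 20.94°, λ = atan2(p_y, p_x) ≈ 120.03°.

≈ 21°N, 120°E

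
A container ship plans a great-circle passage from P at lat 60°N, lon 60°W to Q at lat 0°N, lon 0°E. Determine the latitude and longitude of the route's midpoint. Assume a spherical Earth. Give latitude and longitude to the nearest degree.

Write both endpoints as unit vectors p₁, p₂ with components (cos φ cos λ, cos φ sin λ, sin φ).
The central angle between the endpoints is δ = arccos(p₁·p₂) ≈ 1.318 rad (75.5°).
Interpolate at f = 1/2 with slerp weights a = sin((1−f)δ)/sin δ ≈ 0.632, b = sin(fδ)/sin δ ≈ 0.632.
p = a·p₁ + b·p₂ ≈ (0.791, -0.274, 0.548); φ = arcsin(p_z) ≈ 33.21°, λ = atan2(p_y, p_x) ≈ -19.11°.

≈ lat 33°N, lon 19°W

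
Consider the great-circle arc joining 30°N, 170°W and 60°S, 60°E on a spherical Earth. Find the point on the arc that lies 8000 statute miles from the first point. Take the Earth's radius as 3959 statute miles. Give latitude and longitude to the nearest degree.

The haversine formula gives a central angle δ ≈ 2.362 rad (135.3°) between the endpoints. The total great-circle distance is δ·R ≈ 2.362 × 3959 ≈ 9352 mi, so the target fraction is f = 8000/9352 ≈ 0.855.
Interpolate at f ≈ 0.855 with slerp weights a = sin((1−f)δ)/sin δ ≈ 0.476, b = sin(fδ)/sin δ ≈ 1.281.
p = a·p₁ + b·p₂ ≈ (-0.086, 0.483, -0.871); φ = arcsin(p_z) ≈ -60.61°, λ = atan2(p_y, p_x) ≈ 100.10°.

≈ 61°S, 100°E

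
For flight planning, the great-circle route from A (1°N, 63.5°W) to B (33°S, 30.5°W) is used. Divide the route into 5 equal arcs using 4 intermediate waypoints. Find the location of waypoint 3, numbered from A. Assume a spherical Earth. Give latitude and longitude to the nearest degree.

≈ (20°S, 45°W)

From cos δ = sin φ₁ sin φ₂ + cos φ₁ cos φ₂ cos Δλ, the central angle is δ ≈ 0.804 rad (46.1°).
Interpolate at f = 3/5 with slerp weights a = sin((1−f)δ)/sin δ ≈ 0.439, b = sin(fδ)/sin δ ≈ 0.644.
p = a·p₁ + b·p₂ ≈ (0.661, -0.667, -0.343); φ = arcsin(p_z) ≈ -20.07°, λ = atan2(p_y, p_x) ≈ -45.24°.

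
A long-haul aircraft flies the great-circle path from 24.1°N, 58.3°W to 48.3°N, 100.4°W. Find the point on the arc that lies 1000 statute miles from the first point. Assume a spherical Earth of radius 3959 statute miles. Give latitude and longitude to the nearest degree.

≈ 34°N, 70°W

Write both endpoints as unit vectors p₁, p₂ with components (cos φ cos λ, cos φ sin λ, sin φ).
The central angle between the endpoints is δ = arccos(p₁·p₂) ≈ 0.714 rad (40.9°). The total great-circle distance is δ·R ≈ 0.714 × 3959 ≈ 2829 mi, so the target fraction is f = 1000/2829 ≈ 0.354.
Interpolate at f ≈ 0.354 with slerp weights a = sin((1−f)δ)/sin δ ≈ 0.680, b = sin(fδ)/sin δ ≈ 0.381.
p = a·p₁ + b·p₂ ≈ (0.280, -0.778, 0.562); φ = arcsin(p_z) ≈ 34.23°, λ = atan2(p_y, p_x) ≈ -70.17°.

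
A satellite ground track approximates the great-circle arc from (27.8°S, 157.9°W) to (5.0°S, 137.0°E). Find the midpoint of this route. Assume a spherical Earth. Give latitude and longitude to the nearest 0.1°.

≈ (19.2°S, 167.4°E)

The haversine formula gives a central angle δ ≈ 1.147 rad (65.7°) between the endpoints.
Interpolate at f = 1/2 with slerp weights a = sin((1−f)δ)/sin δ ≈ 0.595, b = sin(fδ)/sin δ ≈ 0.595.
p = a·p₁ + b·p₂ ≈ (-0.921, 0.206, -0.329); φ = arcsin(p_z) ≈ -19.23°, λ = atan2(p_y, p_x) ≈ 167.38°.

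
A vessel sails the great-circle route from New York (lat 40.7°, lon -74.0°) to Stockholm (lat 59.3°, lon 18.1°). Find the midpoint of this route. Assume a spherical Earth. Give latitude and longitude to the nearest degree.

≈ lat 59°, lon -39°

Write both endpoints as unit vectors p₁, p₂ with components (cos φ cos λ, cos φ sin λ, sin φ).
The central angle between the endpoints is δ = arccos(p₁·p₂) ≈ 0.993 rad (56.9°).
Interpolate at f = 1/2 with slerp weights a = sin((1−f)δ)/sin δ ≈ 0.569, b = sin(fδ)/sin δ ≈ 0.569.
p = a·p₁ + b·p₂ ≈ (0.395, -0.324, 0.860); φ = arcsin(p_z) ≈ 59.28°, λ = atan2(p_y, p_x) ≈ -39.39°.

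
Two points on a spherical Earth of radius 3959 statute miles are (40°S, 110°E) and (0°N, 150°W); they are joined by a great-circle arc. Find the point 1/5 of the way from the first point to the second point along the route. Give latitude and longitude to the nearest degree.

≈ (39°S, 135°E)

The haversine formula gives a central angle δ ≈ 1.704 rad (97.6°) between the endpoints.
Interpolate at f = 1/5 with slerp weights a = sin((1−f)δ)/sin δ ≈ 0.987, b = sin(fδ)/sin δ ≈ 0.337.
p = a·p₁ + b·p₂ ≈ (-0.551, 0.542, -0.635); φ = arcsin(p_z) ≈ -39.39°, λ = atan2(p_y, p_x) ≈ 135.46°.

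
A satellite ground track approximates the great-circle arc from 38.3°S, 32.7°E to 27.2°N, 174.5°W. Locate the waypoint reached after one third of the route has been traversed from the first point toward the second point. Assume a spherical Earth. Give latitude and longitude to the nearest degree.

≈ 35°S, 98°E

Write both endpoints as unit vectors p₁, p₂ with components (cos φ cos λ, cos φ sin λ, sin φ).
The central angle between the endpoints is δ = arccos(p₁·p₂) ≈ 2.700 rad (154.7°).
Interpolate at f = 1/3 with slerp weights a = sin((1−f)δ)/sin δ ≈ 2.279, b = sin(fδ)/sin δ ≈ 1.833.
p = a·p₁ + b·p₂ ≈ (-0.118, 0.810, -0.575); φ = arcsin(p_z) ≈ -35.07°, λ = atan2(p_y, p_x) ≈ 98.28°.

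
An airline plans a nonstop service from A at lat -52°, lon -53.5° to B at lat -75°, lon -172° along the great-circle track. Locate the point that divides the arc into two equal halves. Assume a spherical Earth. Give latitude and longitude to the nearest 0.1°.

Convert each endpoint to a unit vector on the sphere (x = cos φ cos λ, y = cos φ sin λ, z = sin φ).
The central angle between the endpoints is δ = arccos(p₁·p₂) ≈ 0.816 rad (46.8°).
Interpolate at f = 1/2 with slerp weights a = sin((1−f)δ)/sin δ ≈ 0.545, b = sin(fδ)/sin δ ≈ 0.545.
p = a·p₁ + b·p₂ ≈ (0.060, -0.289, -0.955); φ = arcsin(p_z) ≈ -72.82°, λ = atan2(p_y, p_x) ≈ -78.30°.

≈ lat -72.8°, lon -78.3°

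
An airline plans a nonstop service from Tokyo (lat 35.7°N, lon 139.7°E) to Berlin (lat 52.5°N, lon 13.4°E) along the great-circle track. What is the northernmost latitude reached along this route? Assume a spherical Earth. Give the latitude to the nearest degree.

≈ 66°N

The great circle lies in the plane with unit normal n̂ = (p₁ × p₂)/|p₁ × p₂|.
Here n̂_z ≈ -0.404; the vertex latitude is φ_max = arccos|n̂_z| ≈ 66.2°.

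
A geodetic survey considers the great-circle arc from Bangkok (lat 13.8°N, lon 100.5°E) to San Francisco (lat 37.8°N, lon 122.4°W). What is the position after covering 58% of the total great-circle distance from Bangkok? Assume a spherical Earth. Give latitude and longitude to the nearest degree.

The haversine formula gives a central angle δ ≈ 2.000 rad (114.6°) between the endpoints.
Interpolate at f = 0.58 with slerp weights a = sin((1−f)δ)/sin δ ≈ 0.819, b = sin(fδ)/sin δ ≈ 1.008.
p = a·p₁ + b·p₂ ≈ (-0.572, 0.109, 0.813); φ = arcsin(p_z) ≈ 54.41°, λ = atan2(p_y, p_x) ≈ 169.18°.

≈ lat 54°N, lon 169°E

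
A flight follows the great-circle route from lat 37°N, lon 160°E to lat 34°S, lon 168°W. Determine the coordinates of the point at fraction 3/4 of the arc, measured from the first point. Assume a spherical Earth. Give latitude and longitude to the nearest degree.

Convert each endpoint to a unit vector on the sphere (x = cos φ cos λ, y = cos φ sin λ, z = sin φ).
The central angle between the endpoints is δ = arccos(p₁·p₂) ≈ 1.344 rad (77.0°).
Interpolate at f = 3/4 with slerp weights a = sin((1−f)δ)/sin δ ≈ 0.338, b = sin(fδ)/sin δ ≈ 0.868.
p = a·p₁ + b·p₂ ≈ (-0.958, -0.057, -0.282); φ = arcsin(p_z) ≈ -16.36°, λ = atan2(p_y, p_x) ≈ -176.58°.

≈ lat 16°S, lon 177°W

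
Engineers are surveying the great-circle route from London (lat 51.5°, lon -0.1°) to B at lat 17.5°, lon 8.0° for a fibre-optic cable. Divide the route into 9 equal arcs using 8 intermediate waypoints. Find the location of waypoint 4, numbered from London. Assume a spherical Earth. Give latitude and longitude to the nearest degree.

≈ lat 36°, lon 4°

Write both endpoints as unit vectors p₁, p₂ with components (cos φ cos λ, cos φ sin λ, sin φ).
The central angle between the endpoints is δ = arccos(p₁·p₂) ≈ 0.604 rad (34.6°).
Interpolate at f = 4/9 with slerp weights a = sin((1−f)δ)/sin δ ≈ 0.580, b = sin(fδ)/sin δ ≈ 0.467.
p = a·p₁ + b·p₂ ≈ (0.802, 0.061, 0.594); φ = arcsin(p_z) ≈ 36.45°, λ = atan2(p_y, p_x) ≈ 4.37°.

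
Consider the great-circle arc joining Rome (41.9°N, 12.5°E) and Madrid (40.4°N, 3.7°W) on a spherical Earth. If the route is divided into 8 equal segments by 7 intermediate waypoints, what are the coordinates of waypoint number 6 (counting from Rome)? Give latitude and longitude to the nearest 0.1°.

Write both endpoints as unit vectors p₁, p₂ with components (cos φ cos λ, cos φ sin λ, sin φ).
The central angle between the endpoints is δ = arccos(p₁·p₂) ≈ 0.214 rad (12.3°).
Interpolate at f = 6/8 with slerp weights a = sin((1−f)δ)/sin δ ≈ 0.252, b = sin(fδ)/sin δ ≈ 0.753.
p = a·p₁ + b·p₂ ≈ (0.755, 0.004, 0.656); φ = arcsin(p_z) ≈ 40.99°, λ = atan2(p_y, p_x) ≈ 0.27°.

≈ 41.0°N, 0.3°E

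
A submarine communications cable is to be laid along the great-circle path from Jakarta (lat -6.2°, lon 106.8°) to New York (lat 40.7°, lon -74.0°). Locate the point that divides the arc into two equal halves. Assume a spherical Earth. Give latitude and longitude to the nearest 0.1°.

≈ lat 66.5°, lon 109.4°

Convert each endpoint to a unit vector on the sphere (x = cos φ cos λ, y = cos φ sin λ, z = sin φ).
The central angle between the endpoints is δ = arccos(p₁·p₂) ≈ 2.539 rad (145.5°).
Interpolate at f = 1/2 with slerp weights a = sin((1−f)δ)/sin δ ≈ 1.686, b = sin(fδ)/sin δ ≈ 1.686.
p = a·p₁ + b·p₂ ≈ (-0.132, 0.376, 0.917); φ = arcsin(p_z) ≈ 66.52°, λ = atan2(p_y, p_x) ≈ 109.37°.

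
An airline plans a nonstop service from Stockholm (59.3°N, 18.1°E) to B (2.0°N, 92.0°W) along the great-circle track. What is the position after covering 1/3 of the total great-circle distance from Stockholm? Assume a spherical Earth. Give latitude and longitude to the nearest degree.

≈ (54°N, 43°W)

The haversine formula gives a central angle δ ≈ 1.717 rad (98.4°) between the endpoints.
Interpolate at f = 1/3 with slerp weights a = sin((1−f)δ)/sin δ ≈ 0.920, b = sin(fδ)/sin δ ≈ 0.547.
p = a·p₁ + b·p₂ ≈ (0.427, -0.401, 0.810); φ = arcsin(p_z) ≈ 54.13°, λ = atan2(p_y, p_x) ≈ -43.15°.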